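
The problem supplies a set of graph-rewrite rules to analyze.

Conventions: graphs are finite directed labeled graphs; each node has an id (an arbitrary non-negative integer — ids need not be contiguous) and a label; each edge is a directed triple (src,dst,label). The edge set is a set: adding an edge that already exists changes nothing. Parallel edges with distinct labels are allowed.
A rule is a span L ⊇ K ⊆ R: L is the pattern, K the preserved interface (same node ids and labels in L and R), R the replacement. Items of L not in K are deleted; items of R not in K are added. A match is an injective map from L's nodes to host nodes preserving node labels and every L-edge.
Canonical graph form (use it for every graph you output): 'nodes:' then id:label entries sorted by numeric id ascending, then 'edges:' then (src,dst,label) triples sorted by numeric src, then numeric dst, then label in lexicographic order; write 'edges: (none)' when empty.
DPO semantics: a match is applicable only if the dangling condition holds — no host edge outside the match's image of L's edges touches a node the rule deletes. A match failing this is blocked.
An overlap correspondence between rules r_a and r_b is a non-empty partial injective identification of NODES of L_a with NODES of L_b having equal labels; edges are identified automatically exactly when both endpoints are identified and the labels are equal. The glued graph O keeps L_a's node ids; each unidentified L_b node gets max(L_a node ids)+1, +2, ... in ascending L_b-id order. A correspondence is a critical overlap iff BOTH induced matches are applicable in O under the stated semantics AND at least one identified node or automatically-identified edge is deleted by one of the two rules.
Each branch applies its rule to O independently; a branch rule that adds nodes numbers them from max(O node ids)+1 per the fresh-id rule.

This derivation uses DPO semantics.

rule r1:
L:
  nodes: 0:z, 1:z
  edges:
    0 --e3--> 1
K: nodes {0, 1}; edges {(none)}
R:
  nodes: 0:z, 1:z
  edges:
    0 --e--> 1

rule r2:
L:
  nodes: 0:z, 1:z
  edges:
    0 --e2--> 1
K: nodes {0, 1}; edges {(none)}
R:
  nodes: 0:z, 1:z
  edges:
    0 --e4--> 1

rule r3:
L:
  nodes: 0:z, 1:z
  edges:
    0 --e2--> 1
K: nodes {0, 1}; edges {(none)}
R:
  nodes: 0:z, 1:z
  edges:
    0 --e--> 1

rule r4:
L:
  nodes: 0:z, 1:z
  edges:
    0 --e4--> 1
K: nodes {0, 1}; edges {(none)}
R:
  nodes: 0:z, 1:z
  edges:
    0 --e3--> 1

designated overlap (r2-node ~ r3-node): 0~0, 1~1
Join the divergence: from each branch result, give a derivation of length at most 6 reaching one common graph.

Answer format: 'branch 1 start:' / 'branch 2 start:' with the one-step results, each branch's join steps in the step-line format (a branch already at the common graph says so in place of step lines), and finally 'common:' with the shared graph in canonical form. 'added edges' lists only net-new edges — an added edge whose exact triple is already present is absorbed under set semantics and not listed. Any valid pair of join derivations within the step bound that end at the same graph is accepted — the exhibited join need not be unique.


branch 1 start:
nodes: 0:z, 1:z
edges: (0,1,e4)
branch 2 start:
nodes: 0:z, 1:z
edges: (0,1,e)
branch 1 step 1: rule r4; match: 0->0, 1->1; deleted nodes (none); deleted edges (0,1,e4); added nodes (none); added edges (0,1,e3); result: nodes: 0:z, 1:z edges: (0,1,e3)
branch 1 step 2: rule r1; match: 0->0, 1->1; deleted nodes (none); deleted edges (0,1,e3); added nodes (none); added edges (0,1,e); result: nodes: 0:z, 1:z edges: (0,1,e)
branch 2: already at the common graph (0 steps)
common:
nodes: 0:z, 1:z
edges: (0,1,e)


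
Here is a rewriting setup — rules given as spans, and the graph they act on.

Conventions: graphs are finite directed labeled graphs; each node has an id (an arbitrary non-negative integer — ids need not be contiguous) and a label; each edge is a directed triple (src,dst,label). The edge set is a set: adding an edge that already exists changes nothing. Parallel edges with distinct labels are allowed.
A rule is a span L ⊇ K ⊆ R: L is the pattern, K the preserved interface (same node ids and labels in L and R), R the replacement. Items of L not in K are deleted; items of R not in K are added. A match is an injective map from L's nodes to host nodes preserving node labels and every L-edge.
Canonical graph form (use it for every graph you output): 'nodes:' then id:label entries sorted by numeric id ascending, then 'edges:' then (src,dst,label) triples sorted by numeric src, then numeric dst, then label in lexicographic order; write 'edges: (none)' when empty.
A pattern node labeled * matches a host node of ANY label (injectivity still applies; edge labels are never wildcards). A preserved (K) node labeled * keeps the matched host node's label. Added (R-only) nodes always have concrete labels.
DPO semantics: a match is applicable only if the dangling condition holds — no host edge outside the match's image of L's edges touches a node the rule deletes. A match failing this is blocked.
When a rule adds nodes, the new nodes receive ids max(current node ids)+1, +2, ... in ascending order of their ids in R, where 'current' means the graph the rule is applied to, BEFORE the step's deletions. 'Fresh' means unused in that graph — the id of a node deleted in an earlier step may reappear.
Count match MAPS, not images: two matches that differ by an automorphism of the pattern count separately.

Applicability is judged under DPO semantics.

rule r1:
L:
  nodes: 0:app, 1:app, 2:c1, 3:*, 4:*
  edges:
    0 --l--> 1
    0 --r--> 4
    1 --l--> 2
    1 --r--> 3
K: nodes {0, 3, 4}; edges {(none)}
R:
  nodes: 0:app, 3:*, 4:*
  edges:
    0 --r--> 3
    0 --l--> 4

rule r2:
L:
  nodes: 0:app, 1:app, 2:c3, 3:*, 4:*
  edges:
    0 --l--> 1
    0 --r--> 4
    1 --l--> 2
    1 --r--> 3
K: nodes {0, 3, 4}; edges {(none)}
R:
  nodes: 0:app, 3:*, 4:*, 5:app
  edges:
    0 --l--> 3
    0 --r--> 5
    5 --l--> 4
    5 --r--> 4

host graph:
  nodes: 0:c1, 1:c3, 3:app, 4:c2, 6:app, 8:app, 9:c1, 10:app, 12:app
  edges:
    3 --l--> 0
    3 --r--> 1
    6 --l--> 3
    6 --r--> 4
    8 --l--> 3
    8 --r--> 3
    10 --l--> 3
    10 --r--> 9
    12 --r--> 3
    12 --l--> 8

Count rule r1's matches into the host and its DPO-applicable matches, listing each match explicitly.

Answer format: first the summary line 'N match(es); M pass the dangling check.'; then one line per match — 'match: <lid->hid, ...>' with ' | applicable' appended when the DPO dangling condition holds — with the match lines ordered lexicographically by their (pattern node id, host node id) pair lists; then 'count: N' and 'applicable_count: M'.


2 match(es); 0 pass the dangling check.
match: 0->6, 1->3, 2->0, 3->1, 4->4
match: 0->10, 1->3, 2->0, 3->1, 4->9
count: 2
applicable_count: 0


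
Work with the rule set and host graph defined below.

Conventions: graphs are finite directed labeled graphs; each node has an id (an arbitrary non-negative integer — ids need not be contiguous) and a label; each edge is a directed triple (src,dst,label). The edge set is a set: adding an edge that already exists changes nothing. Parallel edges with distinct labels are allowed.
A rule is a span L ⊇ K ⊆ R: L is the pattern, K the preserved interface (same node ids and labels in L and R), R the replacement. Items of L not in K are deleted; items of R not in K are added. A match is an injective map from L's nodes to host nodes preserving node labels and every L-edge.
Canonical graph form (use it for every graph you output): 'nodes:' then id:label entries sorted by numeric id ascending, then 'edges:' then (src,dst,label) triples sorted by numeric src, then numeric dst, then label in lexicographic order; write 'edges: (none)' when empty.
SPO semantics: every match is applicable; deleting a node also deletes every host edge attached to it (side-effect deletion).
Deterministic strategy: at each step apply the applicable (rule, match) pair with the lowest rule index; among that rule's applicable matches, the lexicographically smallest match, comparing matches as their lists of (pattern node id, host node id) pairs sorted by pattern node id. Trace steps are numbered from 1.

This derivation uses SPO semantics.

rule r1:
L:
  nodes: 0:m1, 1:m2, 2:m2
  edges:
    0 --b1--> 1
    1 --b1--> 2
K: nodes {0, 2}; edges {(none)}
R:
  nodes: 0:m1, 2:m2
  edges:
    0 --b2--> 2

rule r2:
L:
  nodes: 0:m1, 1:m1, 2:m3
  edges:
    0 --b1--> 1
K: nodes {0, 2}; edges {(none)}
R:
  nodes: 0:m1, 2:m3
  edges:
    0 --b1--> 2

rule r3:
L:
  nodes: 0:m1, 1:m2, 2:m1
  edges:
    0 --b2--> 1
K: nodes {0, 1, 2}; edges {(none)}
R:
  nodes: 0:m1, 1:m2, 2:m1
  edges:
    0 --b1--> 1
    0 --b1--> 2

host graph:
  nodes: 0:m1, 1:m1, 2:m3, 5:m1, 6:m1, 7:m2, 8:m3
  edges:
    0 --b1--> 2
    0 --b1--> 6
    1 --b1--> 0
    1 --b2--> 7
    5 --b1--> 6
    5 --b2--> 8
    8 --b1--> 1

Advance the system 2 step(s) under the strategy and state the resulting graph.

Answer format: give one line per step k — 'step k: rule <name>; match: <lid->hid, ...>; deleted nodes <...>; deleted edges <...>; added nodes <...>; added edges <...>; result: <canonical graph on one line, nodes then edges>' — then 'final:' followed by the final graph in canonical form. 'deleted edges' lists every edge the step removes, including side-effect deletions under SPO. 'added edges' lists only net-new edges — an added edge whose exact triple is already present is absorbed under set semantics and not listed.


step 1: rule r2; match: 0->0, 1->6, 2->2; deleted nodes 6; deleted edges (0,6,b1); (5,6,b1); added nodes (none); added edges (none); result: nodes: 0:m1, 1:m1, 2:m3, 5:m1, 7:m2, 8:m3 edges: (0,2,b1); (1,0,b1); (1,7,b2); (5,8,b2); (8,1,b1)
step 2: rule r2; match: 0->1, 1->0, 2->2; deleted nodes 0; deleted edges (0,2,b1); (1,0,b1); added nodes (none); added edges (1,2,b1); result: nodes: 1:m1, 2:m3, 5:m1, 7:m2, 8:m3 edges: (1,2,b1); (1,7,b2); (5,8,b2); (8,1,b1)
final:
nodes: 1:m1, 2:m3, 5:m1, 7:m2, 8:m3
edges: (1,2,b1); (1,7,b2); (5,8,b2); (8,1,b1)


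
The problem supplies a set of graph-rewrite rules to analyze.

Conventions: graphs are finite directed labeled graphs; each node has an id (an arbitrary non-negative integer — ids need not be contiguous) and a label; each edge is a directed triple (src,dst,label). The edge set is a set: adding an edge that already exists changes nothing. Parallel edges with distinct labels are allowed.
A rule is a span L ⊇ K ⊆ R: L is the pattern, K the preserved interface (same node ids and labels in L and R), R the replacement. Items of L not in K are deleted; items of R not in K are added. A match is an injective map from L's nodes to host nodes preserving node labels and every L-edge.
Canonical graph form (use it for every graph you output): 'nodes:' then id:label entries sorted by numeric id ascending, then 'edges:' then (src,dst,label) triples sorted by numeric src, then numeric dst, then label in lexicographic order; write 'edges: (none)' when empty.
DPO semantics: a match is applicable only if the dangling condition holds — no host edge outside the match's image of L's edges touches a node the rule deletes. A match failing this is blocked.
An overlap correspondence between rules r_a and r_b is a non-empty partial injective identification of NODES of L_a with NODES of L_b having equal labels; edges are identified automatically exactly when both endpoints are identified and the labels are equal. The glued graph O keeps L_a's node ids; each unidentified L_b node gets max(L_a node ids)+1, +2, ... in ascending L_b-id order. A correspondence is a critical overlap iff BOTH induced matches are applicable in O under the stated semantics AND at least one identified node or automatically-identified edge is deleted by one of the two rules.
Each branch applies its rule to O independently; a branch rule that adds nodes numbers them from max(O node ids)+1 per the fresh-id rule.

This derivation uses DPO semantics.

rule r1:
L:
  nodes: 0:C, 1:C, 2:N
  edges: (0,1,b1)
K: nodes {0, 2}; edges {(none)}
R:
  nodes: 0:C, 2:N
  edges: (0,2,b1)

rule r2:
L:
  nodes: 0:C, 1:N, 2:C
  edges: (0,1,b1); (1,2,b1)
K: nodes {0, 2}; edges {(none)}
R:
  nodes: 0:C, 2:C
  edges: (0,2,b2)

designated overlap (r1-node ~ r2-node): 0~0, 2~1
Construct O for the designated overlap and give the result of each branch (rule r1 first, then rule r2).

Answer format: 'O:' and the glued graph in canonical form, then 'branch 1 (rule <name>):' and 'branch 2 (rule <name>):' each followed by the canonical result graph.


O:
nodes: 0:C, 1:C, 2:N, 3:C
edges: (0,1,b1); (0,2,b1); (2,3,b1)
branch 1 (rule r1):
nodes: 0:C, 2:N, 3:C
edges: (0,2,b1); (2,3,b1)
branch 2 (rule r2):
nodes: 0:C, 1:C, 3:C
edges: (0,1,b1); (0,3,b2)


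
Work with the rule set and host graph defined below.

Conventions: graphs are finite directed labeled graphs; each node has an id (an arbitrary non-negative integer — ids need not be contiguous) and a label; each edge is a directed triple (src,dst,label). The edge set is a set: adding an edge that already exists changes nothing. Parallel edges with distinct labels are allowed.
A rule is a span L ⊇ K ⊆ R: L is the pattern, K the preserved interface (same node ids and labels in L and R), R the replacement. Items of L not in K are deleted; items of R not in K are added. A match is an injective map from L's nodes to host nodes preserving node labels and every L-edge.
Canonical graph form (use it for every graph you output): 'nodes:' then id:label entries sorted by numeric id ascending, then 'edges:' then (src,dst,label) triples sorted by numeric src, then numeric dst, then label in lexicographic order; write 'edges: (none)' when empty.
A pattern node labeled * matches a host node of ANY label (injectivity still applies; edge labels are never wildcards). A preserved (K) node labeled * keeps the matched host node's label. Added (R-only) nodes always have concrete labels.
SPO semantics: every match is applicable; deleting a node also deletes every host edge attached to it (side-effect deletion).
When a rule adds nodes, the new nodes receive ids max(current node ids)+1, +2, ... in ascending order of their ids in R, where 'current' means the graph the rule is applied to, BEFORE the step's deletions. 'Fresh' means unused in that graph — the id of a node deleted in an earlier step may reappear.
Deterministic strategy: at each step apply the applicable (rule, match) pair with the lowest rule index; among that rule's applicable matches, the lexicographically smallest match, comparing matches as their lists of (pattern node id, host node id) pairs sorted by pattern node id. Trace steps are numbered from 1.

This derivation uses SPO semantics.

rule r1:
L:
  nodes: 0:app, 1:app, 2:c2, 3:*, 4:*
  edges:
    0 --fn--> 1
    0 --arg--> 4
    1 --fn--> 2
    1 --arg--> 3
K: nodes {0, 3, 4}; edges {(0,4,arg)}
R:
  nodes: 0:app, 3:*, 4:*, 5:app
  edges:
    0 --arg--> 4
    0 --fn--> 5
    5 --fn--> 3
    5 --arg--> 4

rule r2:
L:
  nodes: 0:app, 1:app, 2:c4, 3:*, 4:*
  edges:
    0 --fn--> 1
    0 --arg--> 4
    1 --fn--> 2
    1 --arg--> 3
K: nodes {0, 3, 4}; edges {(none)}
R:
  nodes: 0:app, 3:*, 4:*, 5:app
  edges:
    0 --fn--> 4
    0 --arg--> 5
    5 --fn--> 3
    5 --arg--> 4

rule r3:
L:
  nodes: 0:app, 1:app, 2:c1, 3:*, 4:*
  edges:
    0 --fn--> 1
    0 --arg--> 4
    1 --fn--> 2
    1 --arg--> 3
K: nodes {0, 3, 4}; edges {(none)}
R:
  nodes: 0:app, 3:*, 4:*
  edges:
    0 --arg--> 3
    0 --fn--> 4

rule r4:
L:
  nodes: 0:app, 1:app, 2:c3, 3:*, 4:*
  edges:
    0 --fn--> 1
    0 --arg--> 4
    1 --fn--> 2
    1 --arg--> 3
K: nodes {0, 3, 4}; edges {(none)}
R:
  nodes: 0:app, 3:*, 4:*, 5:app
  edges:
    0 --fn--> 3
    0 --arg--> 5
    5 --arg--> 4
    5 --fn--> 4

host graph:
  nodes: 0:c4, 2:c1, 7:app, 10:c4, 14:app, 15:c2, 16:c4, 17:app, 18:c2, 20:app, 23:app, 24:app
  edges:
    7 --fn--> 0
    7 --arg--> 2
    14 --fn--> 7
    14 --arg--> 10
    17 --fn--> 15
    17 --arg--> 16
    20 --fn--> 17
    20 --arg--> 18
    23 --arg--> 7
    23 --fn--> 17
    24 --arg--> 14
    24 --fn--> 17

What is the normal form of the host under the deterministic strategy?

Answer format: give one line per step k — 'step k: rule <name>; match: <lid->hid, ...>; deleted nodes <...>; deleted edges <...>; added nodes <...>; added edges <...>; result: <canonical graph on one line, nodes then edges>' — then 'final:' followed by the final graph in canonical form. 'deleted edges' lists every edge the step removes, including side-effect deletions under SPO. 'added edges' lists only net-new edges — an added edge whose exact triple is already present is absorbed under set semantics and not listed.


step 1: rule r1; match: 0->20, 1->17, 2->15, 3->16, 4->18; deleted nodes 15, 17; deleted edges (17,15,fn); (17,16,arg); (20,17,fn); (23,17,fn); (24,17,fn); added nodes 25; added edges (20,25,fn); (25,16,fn); (25,18,arg); result: nodes: 0:c4, 2:c1, 7:app, 10:c4, 14:app, 16:c4, 18:c2, 20:app, 23:app, 24:app, 25:app edges: (7,0,fn); (7,2,arg); (14,7,fn); (14,10,arg); (20,18,arg); (20,25,fn); (23,7,arg); (24,14,arg); (25,16,fn); (25,18,arg)
step 2: rule r2; match: 0->14, 1->7, 2->0, 3->2, 4->10; deleted nodes 0, 7; deleted edges (7,0,fn); (7,2,arg); (14,7,fn); (14,10,arg); (23,7,arg); added nodes 26; added edges (14,10,fn); (14,26,arg); (26,2,fn); (26,10,arg); result: nodes: 2:c1, 10:c4, 14:app, 16:c4, 18:c2, 20:app, 23:app, 24:app, 25:app, 26:app edges: (14,10,fn); (14,26,arg); (20,18,arg); (20,25,fn); (24,14,arg); (25,16,fn); (25,18,arg); (26,2,fn); (26,10,arg)
final:
nodes: 2:c1, 10:c4, 14:app, 16:c4, 18:c2, 20:app, 23:app, 24:app, 25:app, 26:app
edges: (14,10,fn); (14,26,arg); (20,18,arg); (20,25,fn); (24,14,arg); (25,16,fn); (25,18,arg); (26,2,fn); (26,10,arg)


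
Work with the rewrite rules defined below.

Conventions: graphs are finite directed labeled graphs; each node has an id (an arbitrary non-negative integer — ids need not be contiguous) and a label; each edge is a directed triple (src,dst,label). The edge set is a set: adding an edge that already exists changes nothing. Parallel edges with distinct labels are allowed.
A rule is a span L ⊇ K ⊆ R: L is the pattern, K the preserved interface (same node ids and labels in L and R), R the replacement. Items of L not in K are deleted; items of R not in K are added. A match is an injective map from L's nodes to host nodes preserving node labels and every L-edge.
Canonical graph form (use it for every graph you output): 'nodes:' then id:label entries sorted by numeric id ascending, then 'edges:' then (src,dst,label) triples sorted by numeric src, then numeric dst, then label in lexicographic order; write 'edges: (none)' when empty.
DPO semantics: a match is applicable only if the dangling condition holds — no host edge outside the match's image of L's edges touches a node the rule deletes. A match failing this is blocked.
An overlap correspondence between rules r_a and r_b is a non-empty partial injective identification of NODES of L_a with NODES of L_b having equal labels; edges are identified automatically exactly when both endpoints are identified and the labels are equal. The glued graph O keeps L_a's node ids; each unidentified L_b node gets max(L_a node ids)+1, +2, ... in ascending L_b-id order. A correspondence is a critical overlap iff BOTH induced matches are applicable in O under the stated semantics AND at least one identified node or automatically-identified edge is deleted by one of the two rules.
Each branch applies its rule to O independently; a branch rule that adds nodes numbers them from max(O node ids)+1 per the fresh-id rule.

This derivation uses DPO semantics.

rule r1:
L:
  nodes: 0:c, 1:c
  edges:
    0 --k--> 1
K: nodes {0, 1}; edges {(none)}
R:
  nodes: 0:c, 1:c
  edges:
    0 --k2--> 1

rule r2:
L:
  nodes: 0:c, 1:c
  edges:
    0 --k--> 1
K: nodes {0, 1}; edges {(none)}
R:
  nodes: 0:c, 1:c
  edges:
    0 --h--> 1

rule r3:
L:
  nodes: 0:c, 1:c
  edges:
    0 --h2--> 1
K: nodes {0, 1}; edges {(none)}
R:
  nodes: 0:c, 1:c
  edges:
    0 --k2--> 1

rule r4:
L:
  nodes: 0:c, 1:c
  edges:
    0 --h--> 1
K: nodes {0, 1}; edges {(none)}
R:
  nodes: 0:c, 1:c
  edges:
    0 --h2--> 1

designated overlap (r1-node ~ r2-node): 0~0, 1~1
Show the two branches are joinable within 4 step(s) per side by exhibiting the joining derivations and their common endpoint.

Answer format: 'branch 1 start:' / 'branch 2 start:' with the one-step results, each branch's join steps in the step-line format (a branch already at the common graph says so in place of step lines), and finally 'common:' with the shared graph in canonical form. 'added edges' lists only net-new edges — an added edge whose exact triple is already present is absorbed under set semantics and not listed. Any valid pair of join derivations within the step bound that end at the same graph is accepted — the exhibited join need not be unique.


branch 1 start:
nodes: 0:c, 1:c
edges: (0,1,k2)
branch 2 start:
nodes: 0:c, 1:c
edges: (0,1,h)
branch 1: already at the common graph (0 steps)
branch 2 step 1: rule r4; match: 0->0, 1->1; deleted nodes (none); deleted edges (0,1,h); added nodes (none); added edges (0,1,h2); result: nodes: 0:c, 1:c edges: (0,1,h2)
branch 2 step 2: rule r3; match: 0->0, 1->1; deleted nodes (none); deleted edges (0,1,h2); added nodes (none); added edges (0,1,k2); result: nodes: 0:c, 1:c edges: (0,1,k2)
common:
nodes: 0:c, 1:c
edges: (0,1,k2)


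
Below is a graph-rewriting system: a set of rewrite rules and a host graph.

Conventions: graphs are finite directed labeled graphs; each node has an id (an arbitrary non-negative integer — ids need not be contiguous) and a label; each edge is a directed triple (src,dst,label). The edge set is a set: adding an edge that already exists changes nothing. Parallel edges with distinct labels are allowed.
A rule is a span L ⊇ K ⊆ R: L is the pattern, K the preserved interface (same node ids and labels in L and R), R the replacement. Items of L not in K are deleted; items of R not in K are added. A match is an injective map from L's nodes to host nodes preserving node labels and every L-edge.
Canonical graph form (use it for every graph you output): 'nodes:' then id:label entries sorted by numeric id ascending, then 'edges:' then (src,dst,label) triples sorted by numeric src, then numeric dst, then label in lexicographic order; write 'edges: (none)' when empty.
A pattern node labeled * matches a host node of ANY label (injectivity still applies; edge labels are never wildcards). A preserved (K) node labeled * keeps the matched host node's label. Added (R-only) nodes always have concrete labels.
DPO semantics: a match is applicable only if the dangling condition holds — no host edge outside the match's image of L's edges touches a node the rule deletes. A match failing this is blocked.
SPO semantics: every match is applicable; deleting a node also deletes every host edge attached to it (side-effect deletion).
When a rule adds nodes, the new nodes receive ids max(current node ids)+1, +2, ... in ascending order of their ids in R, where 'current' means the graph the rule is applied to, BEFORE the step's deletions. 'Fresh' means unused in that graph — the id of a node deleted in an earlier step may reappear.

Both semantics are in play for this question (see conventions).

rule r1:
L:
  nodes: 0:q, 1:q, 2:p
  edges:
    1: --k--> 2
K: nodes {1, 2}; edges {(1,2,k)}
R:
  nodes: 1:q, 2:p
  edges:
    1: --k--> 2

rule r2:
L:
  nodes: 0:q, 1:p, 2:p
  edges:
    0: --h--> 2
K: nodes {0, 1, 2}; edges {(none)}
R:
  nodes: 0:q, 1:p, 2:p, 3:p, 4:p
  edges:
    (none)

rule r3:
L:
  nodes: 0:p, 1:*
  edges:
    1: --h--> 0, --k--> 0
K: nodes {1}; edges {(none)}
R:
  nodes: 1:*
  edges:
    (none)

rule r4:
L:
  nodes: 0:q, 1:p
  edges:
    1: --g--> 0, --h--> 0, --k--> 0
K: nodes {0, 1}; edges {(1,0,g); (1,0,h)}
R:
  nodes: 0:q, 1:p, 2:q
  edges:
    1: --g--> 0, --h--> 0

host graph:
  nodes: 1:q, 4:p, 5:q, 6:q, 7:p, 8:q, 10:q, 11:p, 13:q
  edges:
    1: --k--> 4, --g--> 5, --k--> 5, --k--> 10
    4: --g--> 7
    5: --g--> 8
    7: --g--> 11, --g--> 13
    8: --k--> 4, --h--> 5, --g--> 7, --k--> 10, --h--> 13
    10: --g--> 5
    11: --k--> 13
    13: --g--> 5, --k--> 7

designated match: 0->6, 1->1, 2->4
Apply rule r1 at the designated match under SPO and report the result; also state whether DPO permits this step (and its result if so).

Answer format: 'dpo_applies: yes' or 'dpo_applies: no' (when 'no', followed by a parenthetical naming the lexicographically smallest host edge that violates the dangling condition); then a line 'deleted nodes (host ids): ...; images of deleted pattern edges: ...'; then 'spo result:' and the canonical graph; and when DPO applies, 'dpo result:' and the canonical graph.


dpo_applies: yes
deleted nodes (host ids): 6; images of deleted pattern edges: (none)
spo result:
nodes: 1:q, 4:p, 5:q, 7:p, 8:q, 10:q, 11:p, 13:q
edges: (1,4,k); (1,5,g); (1,5,k); (1,10,k); (4,7,g); (5,8,g); (7,11,g); (7,13,g); (8,4,k); (8,5,h); (8,7,g); (8,10,k); (8,13,h); (10,5,g); (11,13,k); (13,5,g); (13,7,k)
dpo result:
nodes: 1:q, 4:p, 5:q, 7:p, 8:q, 10:q, 11:p, 13:q
edges: (1,4,k); (1,5,g); (1,5,k); (1,10,k); (4,7,g); (5,8,g); (7,11,g); (7,13,g); (8,4,k); (8,5,h); (8,7,g); (8,10,k); (8,13,h); (10,5,g); (11,13,k); (13,5,g); (13,7,k)


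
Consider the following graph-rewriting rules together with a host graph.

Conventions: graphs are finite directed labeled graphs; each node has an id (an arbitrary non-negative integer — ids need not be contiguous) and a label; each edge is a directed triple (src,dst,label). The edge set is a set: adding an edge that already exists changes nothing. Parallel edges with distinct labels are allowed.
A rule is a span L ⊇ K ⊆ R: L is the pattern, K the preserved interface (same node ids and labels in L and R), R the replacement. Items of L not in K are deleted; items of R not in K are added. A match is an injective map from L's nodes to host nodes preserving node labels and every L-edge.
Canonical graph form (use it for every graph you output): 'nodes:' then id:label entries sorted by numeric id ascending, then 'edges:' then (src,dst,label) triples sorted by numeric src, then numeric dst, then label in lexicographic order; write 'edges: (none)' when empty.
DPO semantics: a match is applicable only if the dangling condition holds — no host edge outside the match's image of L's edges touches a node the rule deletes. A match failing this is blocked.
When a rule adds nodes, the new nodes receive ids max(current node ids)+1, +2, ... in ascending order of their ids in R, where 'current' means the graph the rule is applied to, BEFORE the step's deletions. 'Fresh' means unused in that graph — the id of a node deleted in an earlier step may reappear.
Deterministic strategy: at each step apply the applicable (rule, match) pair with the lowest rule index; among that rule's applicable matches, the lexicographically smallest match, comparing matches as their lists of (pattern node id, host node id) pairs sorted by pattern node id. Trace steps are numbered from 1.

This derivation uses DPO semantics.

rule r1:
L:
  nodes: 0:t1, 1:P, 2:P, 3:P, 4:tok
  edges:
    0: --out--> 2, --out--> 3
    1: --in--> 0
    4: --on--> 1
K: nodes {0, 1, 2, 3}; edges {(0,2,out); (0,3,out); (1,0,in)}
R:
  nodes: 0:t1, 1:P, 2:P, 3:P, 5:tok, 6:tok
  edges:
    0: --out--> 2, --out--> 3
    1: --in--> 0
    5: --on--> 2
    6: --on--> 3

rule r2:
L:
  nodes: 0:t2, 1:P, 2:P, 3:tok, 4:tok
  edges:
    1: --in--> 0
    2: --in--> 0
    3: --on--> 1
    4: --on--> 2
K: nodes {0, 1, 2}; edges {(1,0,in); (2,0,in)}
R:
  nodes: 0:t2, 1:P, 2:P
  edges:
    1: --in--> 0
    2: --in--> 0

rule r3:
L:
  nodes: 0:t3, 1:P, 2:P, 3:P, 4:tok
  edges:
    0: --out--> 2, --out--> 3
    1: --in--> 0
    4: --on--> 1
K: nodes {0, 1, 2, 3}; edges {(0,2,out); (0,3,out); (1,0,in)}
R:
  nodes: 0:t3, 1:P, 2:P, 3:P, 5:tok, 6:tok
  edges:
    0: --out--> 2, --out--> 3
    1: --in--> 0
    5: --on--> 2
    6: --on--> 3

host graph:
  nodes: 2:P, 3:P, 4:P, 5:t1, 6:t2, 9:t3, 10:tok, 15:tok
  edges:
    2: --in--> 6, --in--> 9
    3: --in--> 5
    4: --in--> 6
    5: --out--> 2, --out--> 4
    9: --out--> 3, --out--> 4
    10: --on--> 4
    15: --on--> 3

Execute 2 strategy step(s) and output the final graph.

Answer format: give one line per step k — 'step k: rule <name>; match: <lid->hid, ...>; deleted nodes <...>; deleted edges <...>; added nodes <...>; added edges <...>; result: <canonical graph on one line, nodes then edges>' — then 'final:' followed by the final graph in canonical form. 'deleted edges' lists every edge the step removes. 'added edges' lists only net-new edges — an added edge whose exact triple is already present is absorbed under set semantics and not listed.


step 1: rule r1; match: 0->5, 1->3, 2->2, 3->4, 4->15; deleted nodes 15; deleted edges (15,3,on); added nodes 16, 17; added edges (16,2,on); (17,4,on); result: nodes: 2:P, 3:P, 4:P, 5:t1, 6:t2, 9:t3, 10:tok, 16:tok, 17:tok edges: (2,6,in); (2,9,in); (3,5,in); (4,6,in); (5,2,out); (5,4,out); (9,3,out); (9,4,out); (10,4,on); (16,2,on); (17,4,on)
step 2: rule r2; match: 0->6, 1->2, 2->4, 3->16, 4->10; deleted nodes 10, 16; deleted edges (10,4,on); (16,2,on); added nodes (none); added edges (none); result: nodes: 2:P, 3:P, 4:P, 5:t1, 6:t2, 9:t3, 17:tok edges: (2,6,in); (2,9,in); (3,5,in); (4,6,in); (5,2,out); (5,4,out); (9,3,out); (9,4,out); (17,4,on)
final:
nodes: 2:P, 3:P, 4:P, 5:t1, 6:t2, 9:t3, 17:tok
edges: (2,6,in); (2,9,in); (3,5,in); (4,6,in); (5,2,out); (5,4,out); (9,3,out); (9,4,out); (17,4,on)


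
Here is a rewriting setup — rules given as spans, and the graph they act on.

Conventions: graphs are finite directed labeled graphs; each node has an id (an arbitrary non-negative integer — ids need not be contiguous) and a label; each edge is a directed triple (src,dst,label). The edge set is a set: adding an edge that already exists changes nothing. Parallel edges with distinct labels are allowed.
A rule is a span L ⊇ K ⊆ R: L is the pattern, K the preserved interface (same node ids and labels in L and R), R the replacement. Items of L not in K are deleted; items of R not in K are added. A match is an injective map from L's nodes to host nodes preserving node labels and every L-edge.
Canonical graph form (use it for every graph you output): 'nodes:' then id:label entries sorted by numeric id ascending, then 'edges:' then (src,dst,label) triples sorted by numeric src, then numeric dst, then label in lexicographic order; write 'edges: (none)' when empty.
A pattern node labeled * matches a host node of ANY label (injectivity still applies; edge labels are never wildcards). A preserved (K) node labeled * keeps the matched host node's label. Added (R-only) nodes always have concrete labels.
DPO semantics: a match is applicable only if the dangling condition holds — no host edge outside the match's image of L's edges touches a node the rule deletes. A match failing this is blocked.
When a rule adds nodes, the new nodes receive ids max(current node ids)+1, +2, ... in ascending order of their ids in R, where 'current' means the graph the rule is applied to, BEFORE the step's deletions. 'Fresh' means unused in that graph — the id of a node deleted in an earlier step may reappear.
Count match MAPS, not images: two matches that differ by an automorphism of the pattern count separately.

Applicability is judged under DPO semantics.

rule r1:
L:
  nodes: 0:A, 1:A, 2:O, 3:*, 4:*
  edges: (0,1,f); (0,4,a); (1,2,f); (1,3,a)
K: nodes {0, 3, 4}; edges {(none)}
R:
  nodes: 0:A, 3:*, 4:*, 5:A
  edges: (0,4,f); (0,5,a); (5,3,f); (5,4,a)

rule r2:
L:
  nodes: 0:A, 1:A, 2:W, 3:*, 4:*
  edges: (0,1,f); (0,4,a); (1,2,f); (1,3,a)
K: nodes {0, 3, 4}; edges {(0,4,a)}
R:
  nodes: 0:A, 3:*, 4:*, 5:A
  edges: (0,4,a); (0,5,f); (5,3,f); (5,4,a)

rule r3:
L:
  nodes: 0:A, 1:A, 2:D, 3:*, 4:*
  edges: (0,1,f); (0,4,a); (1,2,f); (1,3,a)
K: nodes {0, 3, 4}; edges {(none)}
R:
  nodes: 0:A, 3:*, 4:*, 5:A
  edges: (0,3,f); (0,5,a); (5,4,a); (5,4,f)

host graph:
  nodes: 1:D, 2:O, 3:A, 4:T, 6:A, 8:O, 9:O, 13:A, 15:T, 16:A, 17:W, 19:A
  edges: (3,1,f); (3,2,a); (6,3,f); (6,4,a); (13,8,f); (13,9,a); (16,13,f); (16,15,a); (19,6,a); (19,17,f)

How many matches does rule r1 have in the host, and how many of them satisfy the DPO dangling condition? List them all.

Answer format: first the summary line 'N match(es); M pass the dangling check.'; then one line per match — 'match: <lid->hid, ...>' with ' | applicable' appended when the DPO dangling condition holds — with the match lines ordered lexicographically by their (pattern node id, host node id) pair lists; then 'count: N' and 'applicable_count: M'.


1 match(es); 1 pass the dangling check.
match: 0->16, 1->13, 2->8, 3->9, 4->15 | applicable
count: 1
applicable_count: 1


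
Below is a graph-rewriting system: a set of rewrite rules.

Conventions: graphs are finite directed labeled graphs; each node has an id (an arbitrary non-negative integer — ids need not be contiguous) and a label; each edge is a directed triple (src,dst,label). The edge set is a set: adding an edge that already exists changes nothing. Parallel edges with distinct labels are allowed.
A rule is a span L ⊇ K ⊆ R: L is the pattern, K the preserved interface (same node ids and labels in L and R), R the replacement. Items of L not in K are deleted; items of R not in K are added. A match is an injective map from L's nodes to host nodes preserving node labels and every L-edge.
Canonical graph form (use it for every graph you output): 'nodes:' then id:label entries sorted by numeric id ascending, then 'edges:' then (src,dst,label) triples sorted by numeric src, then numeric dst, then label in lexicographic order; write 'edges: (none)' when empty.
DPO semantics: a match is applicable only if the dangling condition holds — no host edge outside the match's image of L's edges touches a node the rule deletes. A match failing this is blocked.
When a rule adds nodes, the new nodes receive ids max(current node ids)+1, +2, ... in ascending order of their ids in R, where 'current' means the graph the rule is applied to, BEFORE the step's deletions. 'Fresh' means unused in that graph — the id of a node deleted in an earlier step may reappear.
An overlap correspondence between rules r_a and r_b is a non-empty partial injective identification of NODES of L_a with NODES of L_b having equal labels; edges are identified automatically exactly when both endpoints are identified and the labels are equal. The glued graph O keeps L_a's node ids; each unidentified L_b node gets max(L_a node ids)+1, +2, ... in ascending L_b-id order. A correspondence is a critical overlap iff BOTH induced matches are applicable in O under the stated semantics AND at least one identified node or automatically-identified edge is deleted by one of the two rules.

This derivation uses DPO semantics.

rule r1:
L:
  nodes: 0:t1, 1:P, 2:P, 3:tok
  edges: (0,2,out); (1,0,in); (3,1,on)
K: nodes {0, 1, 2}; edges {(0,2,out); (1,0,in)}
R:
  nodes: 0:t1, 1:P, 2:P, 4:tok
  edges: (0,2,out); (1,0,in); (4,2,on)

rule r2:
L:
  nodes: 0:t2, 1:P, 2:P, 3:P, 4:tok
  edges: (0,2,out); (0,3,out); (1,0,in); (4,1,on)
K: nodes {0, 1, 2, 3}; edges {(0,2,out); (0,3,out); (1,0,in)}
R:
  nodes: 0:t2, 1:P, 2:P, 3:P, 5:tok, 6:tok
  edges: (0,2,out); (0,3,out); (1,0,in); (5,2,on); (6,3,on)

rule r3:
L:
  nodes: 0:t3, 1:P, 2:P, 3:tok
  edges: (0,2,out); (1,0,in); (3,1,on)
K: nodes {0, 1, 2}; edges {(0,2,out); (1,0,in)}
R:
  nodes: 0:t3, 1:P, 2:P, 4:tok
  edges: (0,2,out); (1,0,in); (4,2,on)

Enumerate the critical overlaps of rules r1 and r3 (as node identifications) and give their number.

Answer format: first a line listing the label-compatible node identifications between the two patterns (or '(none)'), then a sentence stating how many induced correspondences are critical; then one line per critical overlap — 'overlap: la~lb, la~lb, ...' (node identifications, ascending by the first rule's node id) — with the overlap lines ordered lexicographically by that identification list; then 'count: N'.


label-compatible node identifications between L(r1) and L(r3): 1~1, 1~2, 2~1, 2~2, 3~3
2 of the induced correspondences are critical overlaps of r1 and r3.
overlap: 1~1, 2~2, 3~3
overlap: 1~1, 3~3
count: 2


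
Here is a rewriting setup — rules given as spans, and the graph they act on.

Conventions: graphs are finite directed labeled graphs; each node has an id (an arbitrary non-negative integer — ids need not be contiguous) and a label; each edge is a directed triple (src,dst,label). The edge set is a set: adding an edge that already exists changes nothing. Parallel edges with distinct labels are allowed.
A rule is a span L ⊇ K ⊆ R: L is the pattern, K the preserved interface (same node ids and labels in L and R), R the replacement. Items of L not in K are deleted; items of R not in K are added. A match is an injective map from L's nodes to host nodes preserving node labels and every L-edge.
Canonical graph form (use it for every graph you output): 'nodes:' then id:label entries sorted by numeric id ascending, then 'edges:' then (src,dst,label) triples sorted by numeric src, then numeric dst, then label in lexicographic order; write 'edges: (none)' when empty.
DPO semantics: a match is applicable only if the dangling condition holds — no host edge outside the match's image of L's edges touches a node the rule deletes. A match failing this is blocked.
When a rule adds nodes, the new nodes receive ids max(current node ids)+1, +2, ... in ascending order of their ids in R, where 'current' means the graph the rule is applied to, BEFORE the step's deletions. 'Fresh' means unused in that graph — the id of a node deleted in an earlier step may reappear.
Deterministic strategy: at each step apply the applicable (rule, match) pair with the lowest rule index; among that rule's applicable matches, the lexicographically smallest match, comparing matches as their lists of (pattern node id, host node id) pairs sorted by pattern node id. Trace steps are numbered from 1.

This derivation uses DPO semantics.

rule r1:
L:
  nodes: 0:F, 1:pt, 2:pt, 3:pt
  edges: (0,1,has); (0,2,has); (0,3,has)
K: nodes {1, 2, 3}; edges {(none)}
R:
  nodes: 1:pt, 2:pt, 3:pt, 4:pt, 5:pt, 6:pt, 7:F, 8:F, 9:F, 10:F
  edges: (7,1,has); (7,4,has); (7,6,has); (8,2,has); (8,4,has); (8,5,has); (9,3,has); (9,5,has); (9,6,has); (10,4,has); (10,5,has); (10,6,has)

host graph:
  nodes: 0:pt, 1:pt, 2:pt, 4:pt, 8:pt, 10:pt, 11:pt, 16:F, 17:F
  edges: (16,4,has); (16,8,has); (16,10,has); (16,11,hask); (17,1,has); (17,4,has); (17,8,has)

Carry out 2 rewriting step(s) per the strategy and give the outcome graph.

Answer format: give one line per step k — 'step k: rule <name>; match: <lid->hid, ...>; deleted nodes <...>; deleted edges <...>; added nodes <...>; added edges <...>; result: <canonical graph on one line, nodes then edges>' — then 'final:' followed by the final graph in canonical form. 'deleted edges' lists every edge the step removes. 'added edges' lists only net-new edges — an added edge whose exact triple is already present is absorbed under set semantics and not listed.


step 1: rule r1; match: 0->17, 1->1, 2->4, 3->8; deleted nodes 17; deleted edges (17,1,has); (17,4,has); (17,8,has); added nodes 18, 19, 20, 21, 22, 23, 24; added edges (21,1,has); (21,18,has); (21,20,has); (22,4,has); (22,18,has); (22,19,has); (23,8,has); (23,19,has); (23,20,has); (24,18,has); (24,19,has); (24,20,has); result: nodes: 0:pt, 1:pt, 2:pt, 4:pt, 8:pt, 10:pt, 11:pt, 16:F, 18:pt, 19:pt, 20:pt, 21:F, 22:F, 23:F, 24:F edges: (16,4,has); (16,8,has); (16,10,has); (16,11,hask); (21,1,has); (21,18,has); (21,20,has); (22,4,has); (22,18,has); (22,19,has); (23,8,has); (23,19,has); (23,20,has); (24,18,has); (24,19,has); (24,20,has)
step 2: rule r1; match: 0->21, 1->1, 2->18, 3->20; deleted nodes 21; deleted edges (21,1,has); (21,18,has); (21,20,has); added nodes 25, 26, 27, 28, 29, 30, 31; added edges (28,1,has); (28,25,has); (28,27,has); (29,18,has); (29,25,has); (29,26,has); (30,20,has); (30,26,has); (30,27,has); (31,25,has); (31,26,has); (31,27,has); result: nodes: 0:pt, 1:pt, 2:pt, 4:pt, 8:pt, 10:pt, 11:pt, 16:F, 18:pt, 19:pt, 20:pt, 22:F, 23:F, 24:F, 25:pt, 26:pt, 27:pt, 28:F, 29:F, 30:F, 31:F edges: (16,4,has); (16,8,has); (16,10,has); (16,11,hask); (22,4,has); (22,18,has); (22,19,has); (23,8,has); (23,19,has); (23,20,has); (24,18,has); (24,19,has); (24,20,has); (28,1,has); (28,25,has); (28,27,has); (29,18,has); (29,25,has); (29,26,has); (30,20,has); (30,26,has); (30,27,has); (31,25,has); (31,26,has); (31,27,has)
final:
nodes: 0:pt, 1:pt, 2:pt, 4:pt, 8:pt, 10:pt, 11:pt, 16:F, 18:pt, 19:pt, 20:pt, 22:F, 23:F, 24:F, 25:pt, 26:pt, 27:pt, 28:F, 29:F, 30:F, 31:F
edges: (16,4,has); (16,8,has); (16,10,has); (16,11,hask); (22,4,has); (22,18,has); (22,19,has); (23,8,has); (23,19,has); (23,20,has); (24,18,has); (24,19,has); (24,20,has); (28,1,has); (28,25,has); (28,27,has); (29,18,has); (29,25,has); (29,26,has); (30,20,has); (30,26,has); (30,27,has); (31,25,has); (31,26,has); (31,27,has)
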